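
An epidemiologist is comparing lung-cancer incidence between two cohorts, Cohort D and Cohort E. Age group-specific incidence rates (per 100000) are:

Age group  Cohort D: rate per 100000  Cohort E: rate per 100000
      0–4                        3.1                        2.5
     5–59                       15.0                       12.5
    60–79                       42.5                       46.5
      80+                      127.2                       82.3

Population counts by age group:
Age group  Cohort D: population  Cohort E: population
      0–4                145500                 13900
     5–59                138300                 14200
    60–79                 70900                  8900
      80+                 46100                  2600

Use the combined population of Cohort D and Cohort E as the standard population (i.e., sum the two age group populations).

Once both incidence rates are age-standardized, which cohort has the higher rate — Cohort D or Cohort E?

Cohort D

Combined standard total = 440400; weights = 0.3619, 0.3463, 0.1812, 0.1106.
Cohort D: 0.3619×3.1 + 0.3463×15.0 + 0.1812×42.5 + 0.1106×127.2 = 28.0831 per 100000.
Cohort E: 0.3619×2.5 + 0.3463×12.5 + 0.1812×46.5 + 0.1106×82.3 = 22.7599 per 100000.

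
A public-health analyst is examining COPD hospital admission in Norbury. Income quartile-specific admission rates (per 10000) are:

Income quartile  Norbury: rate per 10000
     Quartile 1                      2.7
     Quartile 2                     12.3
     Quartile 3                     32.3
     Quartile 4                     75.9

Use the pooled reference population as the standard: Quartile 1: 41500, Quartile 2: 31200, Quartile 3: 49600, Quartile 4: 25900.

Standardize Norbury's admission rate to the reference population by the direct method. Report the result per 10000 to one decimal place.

Standard total = 148200; weights = 0.2800, 0.2105, 0.3347, 0.1748.
Standardized rate: 0.2800×2.7 + 0.2105×12.3 + 0.3347×32.3 + 0.1748×75.9 = 27.4204 per 10000.

27.4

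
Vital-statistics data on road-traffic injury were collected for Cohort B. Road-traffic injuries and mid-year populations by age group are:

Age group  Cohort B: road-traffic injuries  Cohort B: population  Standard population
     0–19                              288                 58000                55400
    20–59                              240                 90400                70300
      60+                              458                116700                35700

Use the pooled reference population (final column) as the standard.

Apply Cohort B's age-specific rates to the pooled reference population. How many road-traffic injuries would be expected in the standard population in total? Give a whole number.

602

Age-specific rates per 100000 for Cohort B: 496.55, 265.49, 392.46.
Expected road-traffic injuries = Σ (standard pop × age-specific rate ÷ 100000)
= 55400×496.55/100000 + 70300×265.49/100000 + 35700×392.46/100000
= 275.09 + 186.64 + 140.11 = 601.83.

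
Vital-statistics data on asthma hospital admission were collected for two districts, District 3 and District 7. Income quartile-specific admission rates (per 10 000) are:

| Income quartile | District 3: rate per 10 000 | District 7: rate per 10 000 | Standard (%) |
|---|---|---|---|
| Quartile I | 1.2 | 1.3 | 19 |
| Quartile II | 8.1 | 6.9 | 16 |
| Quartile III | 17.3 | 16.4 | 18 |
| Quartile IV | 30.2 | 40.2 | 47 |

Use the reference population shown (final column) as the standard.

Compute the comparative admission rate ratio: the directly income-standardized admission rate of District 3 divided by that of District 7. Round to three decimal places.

0.812

Standard weights: 0.19, 0.16, 0.18, 0.47.
District 3: 0.1900×1.2 + 0.1600×8.1 + 0.1800×17.3 + 0.4700×30.2 = 18.8320 per 10 000.
District 7: 0.1900×1.3 + 0.1600×6.9 + 0.1800×16.4 + 0.4700×40.2 = 23.1970 per 10 000.
Ratio = 18.8320 ÷ 23.1970 = 0.81183.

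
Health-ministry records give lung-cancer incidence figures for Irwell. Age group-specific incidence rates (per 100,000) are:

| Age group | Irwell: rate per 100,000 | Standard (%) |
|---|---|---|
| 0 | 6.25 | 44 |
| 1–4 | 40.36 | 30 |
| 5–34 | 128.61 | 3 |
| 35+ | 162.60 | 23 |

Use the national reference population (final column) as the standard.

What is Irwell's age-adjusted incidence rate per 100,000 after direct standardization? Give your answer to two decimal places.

Standard weights: 0.44, 0.30, 0.03, 0.23.
Standardized rate: 0.4400×6.25 + 0.3000×40.36 + 0.0300×128.61 + 0.2300×162.60 = 56.1143 per 100,000.

56.11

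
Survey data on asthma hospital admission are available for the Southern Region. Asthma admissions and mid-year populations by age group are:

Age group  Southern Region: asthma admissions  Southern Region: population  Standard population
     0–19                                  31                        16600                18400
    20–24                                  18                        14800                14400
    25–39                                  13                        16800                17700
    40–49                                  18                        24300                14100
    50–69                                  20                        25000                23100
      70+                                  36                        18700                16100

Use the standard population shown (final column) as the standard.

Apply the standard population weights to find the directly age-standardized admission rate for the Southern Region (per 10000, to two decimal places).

Age-specific rates per 10000 for the Southern Region: 18.67, 12.16, 7.74, 7.41, 8.00, 19.25.
Standard total = 103800; weights = 0.1773, 0.1387, 0.1705, 0.1358, 0.2225, 0.1551.
Standardized rate: 0.1773×18.67 + 0.1387×12.16 + 0.1705×7.74 + 0.1358×7.41 + 0.2225×8.00 + 0.1551×19.25 = 12.0896 per 10000.

12.09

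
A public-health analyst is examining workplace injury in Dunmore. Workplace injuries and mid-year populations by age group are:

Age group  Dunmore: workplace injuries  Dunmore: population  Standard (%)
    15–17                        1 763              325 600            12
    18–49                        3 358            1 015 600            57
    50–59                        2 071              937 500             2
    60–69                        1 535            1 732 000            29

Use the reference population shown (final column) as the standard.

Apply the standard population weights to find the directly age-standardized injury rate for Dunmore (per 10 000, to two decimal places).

Age-specific rates per 10 000 for Dunmore: 54.15, 33.06, 22.09, 8.86.
Standard weights: 0.12, 0.57, 0.02, 0.29.
Standardized rate: 0.1200×54.15 + 0.5700×33.06 + 0.0200×22.09 + 0.2900×8.86 = 28.3561 per 10 000.

28.36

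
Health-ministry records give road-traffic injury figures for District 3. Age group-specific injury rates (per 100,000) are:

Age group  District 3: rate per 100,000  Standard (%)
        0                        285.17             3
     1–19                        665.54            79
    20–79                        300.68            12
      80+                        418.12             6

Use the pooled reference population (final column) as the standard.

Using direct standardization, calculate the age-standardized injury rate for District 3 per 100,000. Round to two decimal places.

595.50

Standard weights: 0.03, 0.79, 0.12, 0.06.
Standardized rate: 0.0300×285.17 + 0.7900×665.54 + 0.1200×300.68 + 0.0600×418.12 = 595.5005 per 100,000.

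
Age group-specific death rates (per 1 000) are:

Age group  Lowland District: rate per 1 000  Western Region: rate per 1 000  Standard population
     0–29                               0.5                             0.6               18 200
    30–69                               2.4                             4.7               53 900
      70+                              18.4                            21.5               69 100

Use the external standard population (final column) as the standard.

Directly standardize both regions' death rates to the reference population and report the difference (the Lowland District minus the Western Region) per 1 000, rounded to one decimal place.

Standard total = 141 200; weights = 0.1289, 0.3817, 0.4894.
The Lowland District: 0.1289×0.5 + 0.3817×2.4 + 0.4894×18.4 = 9.9851 per 1 000.
The Western Region: 0.1289×0.6 + 0.3817×4.7 + 0.4894×21.5 = 12.3931 per 1 000.
Difference = 9.9851 − 12.3931 = -2.4079.

-2.4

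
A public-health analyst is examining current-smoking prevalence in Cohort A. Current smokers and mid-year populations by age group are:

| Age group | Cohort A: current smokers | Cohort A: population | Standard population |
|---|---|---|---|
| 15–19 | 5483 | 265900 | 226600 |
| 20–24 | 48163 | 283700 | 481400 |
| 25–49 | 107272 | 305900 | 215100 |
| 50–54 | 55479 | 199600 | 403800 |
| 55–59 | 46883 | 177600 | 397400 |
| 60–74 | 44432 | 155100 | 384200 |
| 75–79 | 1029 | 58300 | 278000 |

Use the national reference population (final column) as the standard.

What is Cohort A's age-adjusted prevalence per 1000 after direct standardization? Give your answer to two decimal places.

206.97

Age-specific rates per 1000 for Cohort A: 20.621, 169.767, 350.677, 277.951, 263.981, 286.473, 17.650.
Standard total = 2386500; weights = 0.0950, 0.2017, 0.0901, 0.1692, 0.1665, 0.1610, 0.1165.
Standardized rate: 0.0950×20.621 + 0.2017×169.767 + 0.0901×350.677 + 0.1692×277.951 + 0.1665×263.981 + 0.1610×286.473 + 0.1165×17.650 = 206.9732 per 1000.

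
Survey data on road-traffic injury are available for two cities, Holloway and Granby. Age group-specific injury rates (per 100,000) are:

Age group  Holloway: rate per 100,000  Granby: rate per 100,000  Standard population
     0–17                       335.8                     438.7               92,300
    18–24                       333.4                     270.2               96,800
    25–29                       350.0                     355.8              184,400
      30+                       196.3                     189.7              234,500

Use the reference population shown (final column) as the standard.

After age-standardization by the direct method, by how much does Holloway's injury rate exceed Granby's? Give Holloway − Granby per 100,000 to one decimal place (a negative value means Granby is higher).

Standard total = 608,000; weights = 0.1518, 0.1592, 0.3033, 0.3857.
Holloway: 0.1518×335.8 + 0.1592×333.4 + 0.3033×350.0 + 0.3857×196.3 = 285.9207 per 100,000.
Granby: 0.1518×438.7 + 0.1592×270.2 + 0.3033×355.8 + 0.3857×189.7 = 290.6933 per 100,000.
Difference = 285.9207 − 290.6933 = -4.7726.

-4.8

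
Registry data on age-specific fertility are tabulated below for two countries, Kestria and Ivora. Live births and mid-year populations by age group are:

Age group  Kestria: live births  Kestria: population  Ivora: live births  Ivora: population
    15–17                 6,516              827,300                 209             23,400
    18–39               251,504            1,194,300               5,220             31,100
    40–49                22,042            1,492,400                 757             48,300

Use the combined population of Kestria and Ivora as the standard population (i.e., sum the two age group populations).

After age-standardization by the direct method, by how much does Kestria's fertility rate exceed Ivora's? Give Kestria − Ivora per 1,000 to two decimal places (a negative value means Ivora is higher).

Age-specific rates per 1,000 for Kestria: 7.876, 210.587, 14.769.
For Ivora: 8.932, 167.846, 15.673.
Combined standard total = 3,616,800; weights = 0.2352, 0.3388, 0.4260.
Kestria: 0.2352×7.876 + 0.3388×210.587 + 0.4260×14.769 = 79.4926 per 1,000.
Ivora: 0.2352×8.932 + 0.3388×167.846 + 0.4260×15.673 = 65.6446 per 1,000.
Difference = 79.4926 − 65.6446 = 13.8480.

13.85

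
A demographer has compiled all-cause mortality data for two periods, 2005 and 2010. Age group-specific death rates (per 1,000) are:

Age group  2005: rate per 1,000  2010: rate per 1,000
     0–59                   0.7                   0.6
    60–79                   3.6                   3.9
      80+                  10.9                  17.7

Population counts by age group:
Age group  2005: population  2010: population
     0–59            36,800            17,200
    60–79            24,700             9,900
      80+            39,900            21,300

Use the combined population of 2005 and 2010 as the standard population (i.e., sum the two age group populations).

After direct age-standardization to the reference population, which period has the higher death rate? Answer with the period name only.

2010

Combined standard total = 149,800; weights = 0.3605, 0.2310, 0.4085.
2005: 0.3605×0.7 + 0.2310×3.6 + 0.4085×10.9 = 5.5370 per 1,000.
2010: 0.3605×0.6 + 0.2310×3.9 + 0.4085×17.7 = 8.3483 per 1,000.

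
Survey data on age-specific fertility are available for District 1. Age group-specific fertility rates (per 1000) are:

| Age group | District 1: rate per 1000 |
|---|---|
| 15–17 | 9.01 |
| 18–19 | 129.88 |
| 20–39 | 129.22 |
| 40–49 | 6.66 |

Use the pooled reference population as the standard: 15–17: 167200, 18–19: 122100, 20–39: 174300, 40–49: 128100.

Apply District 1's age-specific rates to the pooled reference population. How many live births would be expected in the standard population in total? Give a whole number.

40741

Expected live births = Σ (standard pop × age-specific rate ÷ 1000)
= 167200×9.01/1000 + 122100×129.88/1000 + 174300×129.22/1000 + 128100×6.66/1000
= 1506.47 + 15858.35 + 22523.05 + 853.15 = 40741.01.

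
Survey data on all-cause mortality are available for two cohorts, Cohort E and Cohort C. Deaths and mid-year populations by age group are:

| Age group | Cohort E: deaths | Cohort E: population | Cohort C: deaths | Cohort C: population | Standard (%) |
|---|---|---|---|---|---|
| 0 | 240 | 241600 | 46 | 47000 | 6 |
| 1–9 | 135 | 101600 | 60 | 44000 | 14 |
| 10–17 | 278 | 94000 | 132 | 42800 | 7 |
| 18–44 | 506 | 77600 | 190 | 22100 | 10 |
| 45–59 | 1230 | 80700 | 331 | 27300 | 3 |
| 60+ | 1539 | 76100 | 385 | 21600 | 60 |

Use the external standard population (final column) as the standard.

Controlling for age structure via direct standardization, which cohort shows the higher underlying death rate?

Age-specific rates per 100000 for Cohort E: 99.34, 132.87, 295.74, 652.06, 1524.16, 2022.34.
For Cohort C: 97.87, 136.36, 308.41, 859.73, 1212.45, 1782.41.
Standard weights: 0.06, 0.14, 0.07, 0.10, 0.03, 0.60.
Cohort E: 0.0600×99.34 + 0.1400×132.87 + 0.0700×295.74 + 0.1000×652.06 + 0.0300×1524.16 + 0.6000×2022.34 = 1369.5993 per 100000.
Cohort C: 0.0600×97.87 + 0.1400×136.36 + 0.0700×308.41 + 0.1000×859.73 + 0.0300×1212.45 + 0.6000×1782.41 = 1238.3430 per 100000.

Cohort E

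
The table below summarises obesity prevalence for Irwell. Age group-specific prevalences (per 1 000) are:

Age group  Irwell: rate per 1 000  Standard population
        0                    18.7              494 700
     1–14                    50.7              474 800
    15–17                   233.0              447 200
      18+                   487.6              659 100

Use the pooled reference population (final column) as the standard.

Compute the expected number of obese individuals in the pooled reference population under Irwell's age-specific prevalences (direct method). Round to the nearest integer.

Expected obese individuals = Σ (standard pop × age-specific rate ÷ 1 000)
= 494 700×18.7/1 000 + 474 800×50.7/1 000 + 447 200×233.0/1 000 + 659 100×487.6/1 000
= 9250.89 + 24072.36 + 104197.60 + 321377.16 = 458898.01.

458898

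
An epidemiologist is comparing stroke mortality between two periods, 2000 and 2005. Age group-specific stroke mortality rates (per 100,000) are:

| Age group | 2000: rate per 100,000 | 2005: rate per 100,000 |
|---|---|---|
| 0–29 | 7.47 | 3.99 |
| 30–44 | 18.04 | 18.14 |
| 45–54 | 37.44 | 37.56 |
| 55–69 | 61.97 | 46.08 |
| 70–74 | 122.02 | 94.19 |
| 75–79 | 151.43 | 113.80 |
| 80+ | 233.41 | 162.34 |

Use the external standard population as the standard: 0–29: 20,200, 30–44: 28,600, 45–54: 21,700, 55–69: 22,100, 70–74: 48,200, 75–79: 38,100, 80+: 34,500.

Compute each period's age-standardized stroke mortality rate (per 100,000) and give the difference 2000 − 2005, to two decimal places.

Standard total = 213,400; weights = 0.0947, 0.1340, 0.1017, 0.1036, 0.2259, 0.1785, 0.1617.
2000: 0.0947×7.47 + 0.1340×18.04 + 0.1017×37.44 + 0.1036×61.97 + 0.2259×122.02 + 0.1785×151.43 + 0.1617×233.41 = 105.6810 per 100,000.
2005: 0.0947×3.99 + 0.1340×18.14 + 0.1017×37.56 + 0.1036×46.08 + 0.2259×94.19 + 0.1785×113.80 + 0.1617×162.34 = 79.2375 per 100,000.
Difference = 105.6810 − 79.2375 = 26.4434.

26.44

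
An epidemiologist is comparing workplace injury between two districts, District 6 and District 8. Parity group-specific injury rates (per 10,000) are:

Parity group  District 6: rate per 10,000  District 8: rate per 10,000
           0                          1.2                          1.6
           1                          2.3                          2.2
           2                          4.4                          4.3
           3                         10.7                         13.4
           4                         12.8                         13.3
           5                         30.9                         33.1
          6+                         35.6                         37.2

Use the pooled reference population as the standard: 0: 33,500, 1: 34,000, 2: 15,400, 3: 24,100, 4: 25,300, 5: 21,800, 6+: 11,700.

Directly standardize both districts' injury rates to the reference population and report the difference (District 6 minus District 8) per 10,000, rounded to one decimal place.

-0.9

Standard total = 165,800; weights = 0.2021, 0.2051, 0.0929, 0.1454, 0.1526, 0.1315, 0.0706.
District 6: 0.2021×1.2 + 0.2051×2.3 + 0.0929×4.4 + 0.1454×10.7 + 0.1526×12.8 + 0.1315×30.9 + 0.0706×35.6 = 11.2063 per 10,000.
District 8: 0.2021×1.6 + 0.2051×2.2 + 0.0929×4.3 + 0.1454×13.4 + 0.1526×13.3 + 0.1315×33.1 + 0.0706×37.2 = 12.1283 per 10,000.
Difference = 11.2063 − 12.1283 = -0.9220.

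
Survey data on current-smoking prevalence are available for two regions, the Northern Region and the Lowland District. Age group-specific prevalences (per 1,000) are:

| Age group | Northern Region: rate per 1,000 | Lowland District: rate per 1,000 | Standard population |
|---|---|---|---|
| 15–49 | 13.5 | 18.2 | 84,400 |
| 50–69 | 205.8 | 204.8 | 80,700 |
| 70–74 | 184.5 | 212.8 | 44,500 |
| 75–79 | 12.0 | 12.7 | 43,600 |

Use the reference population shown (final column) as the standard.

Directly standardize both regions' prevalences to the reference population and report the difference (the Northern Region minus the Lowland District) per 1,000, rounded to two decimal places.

Standard total = 253,200; weights = 0.3333, 0.3187, 0.1758, 0.1722.
The Northern Region: 0.3333×13.5 + 0.3187×205.8 + 0.1758×184.5 + 0.1722×12.0 = 104.5850 per 1,000.
The Lowland District: 0.3333×18.2 + 0.3187×204.8 + 0.1758×212.8 + 0.1722×12.7 = 110.9272 per 1,000.
Difference = 104.5850 − 110.9272 = -6.3422.

-6.34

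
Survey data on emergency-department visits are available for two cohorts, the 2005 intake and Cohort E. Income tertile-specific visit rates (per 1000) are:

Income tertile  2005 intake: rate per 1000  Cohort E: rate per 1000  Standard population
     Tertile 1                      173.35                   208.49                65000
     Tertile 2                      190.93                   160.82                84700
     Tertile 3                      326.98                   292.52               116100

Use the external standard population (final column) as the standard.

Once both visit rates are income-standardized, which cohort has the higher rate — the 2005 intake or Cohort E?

2005 intake

Standard total = 265800; weights = 0.2445, 0.3187, 0.4368.
The 2005 intake: 0.2445×173.35 + 0.3187×190.93 + 0.4368×326.98 = 246.0568 per 1000.
Cohort E: 0.2445×208.49 + 0.3187×160.82 + 0.4368×292.52 = 230.0033 per 1000.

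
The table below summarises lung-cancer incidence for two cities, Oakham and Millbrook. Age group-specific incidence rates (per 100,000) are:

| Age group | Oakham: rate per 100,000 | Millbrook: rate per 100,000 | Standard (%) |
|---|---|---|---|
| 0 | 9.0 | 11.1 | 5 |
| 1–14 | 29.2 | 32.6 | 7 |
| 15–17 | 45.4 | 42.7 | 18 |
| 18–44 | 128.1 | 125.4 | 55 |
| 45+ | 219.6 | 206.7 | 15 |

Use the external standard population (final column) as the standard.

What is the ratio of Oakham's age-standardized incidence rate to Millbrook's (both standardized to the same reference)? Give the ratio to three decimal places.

1.032

Standard weights: 0.05, 0.07, 0.18, 0.55, 0.15.
Oakham: 0.0500×9.0 + 0.0700×29.2 + 0.1800×45.4 + 0.5500×128.1 + 0.1500×219.6 = 114.0610 per 100,000.
Millbrook: 0.0500×11.1 + 0.0700×32.6 + 0.1800×42.7 + 0.5500×125.4 + 0.1500×206.7 = 110.4980 per 100,000.
Ratio = 114.0610 ÷ 110.4980 = 1.03224.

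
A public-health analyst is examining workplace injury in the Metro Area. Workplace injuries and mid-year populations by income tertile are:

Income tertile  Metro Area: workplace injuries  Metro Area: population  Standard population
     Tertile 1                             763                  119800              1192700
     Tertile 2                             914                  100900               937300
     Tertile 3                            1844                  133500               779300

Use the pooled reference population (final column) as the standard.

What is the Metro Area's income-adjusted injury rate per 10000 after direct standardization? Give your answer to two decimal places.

Income-specific rates per 10000 for the Metro Area: 63.69, 90.58, 138.13.
Standard total = 2909300; weights = 0.4100, 0.3222, 0.2679.
Standardized rate: 0.4100×63.69 + 0.3222×90.58 + 0.2679×138.13 = 92.2937 per 10000.

92.29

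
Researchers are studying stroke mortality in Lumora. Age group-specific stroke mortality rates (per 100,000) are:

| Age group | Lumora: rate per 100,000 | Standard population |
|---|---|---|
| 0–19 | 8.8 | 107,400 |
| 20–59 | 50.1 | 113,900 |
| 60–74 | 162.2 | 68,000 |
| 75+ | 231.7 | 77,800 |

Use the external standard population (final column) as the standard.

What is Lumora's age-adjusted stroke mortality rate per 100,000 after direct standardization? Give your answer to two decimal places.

Standard total = 367,100; weights = 0.2926, 0.3103, 0.1852, 0.2119.
Standardized rate: 0.2926×8.8 + 0.3103×50.1 + 0.1852×162.2 + 0.2119×231.7 = 97.2688 per 100,000.

97.27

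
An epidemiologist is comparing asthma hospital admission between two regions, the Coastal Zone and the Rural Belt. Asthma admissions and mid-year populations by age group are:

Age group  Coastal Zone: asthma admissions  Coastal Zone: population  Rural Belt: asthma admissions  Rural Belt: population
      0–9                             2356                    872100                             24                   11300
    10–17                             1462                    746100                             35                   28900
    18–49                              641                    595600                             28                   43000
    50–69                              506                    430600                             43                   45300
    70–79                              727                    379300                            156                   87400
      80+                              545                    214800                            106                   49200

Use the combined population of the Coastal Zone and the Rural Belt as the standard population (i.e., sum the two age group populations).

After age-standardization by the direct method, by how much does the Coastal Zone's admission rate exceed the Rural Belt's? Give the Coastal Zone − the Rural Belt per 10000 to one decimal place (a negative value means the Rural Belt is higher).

Age-specific rates per 10000 for the Coastal Zone: 27.02, 19.60, 10.76, 11.75, 19.17, 25.37.
For the Rural Belt: 21.24, 12.11, 6.51, 9.49, 17.85, 21.54.
Combined standard total = 3503600; weights = 0.2521, 0.2212, 0.1823, 0.1358, 0.1332, 0.0754.
The Coastal Zone: 0.2521×27.02 + 0.2212×19.60 + 0.1823×10.76 + 0.1358×11.75 + 0.1332×19.17 + 0.0754×25.37 = 19.1689 per 10000.
The Rural Belt: 0.2521×21.24 + 0.2212×12.11 + 0.1823×6.51 + 0.1358×9.49 + 0.1332×17.85 + 0.0754×21.54 = 14.5113 per 10000.
Difference = 19.1689 − 14.5113 = 4.6576.

4.7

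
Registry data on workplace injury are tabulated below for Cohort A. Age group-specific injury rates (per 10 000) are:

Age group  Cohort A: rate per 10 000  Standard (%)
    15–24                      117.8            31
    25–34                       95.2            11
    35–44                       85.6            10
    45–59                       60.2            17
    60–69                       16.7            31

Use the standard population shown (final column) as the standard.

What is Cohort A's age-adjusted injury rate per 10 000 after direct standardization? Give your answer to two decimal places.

Standard weights: 0.31, 0.11, 0.10, 0.17, 0.31.
Standardized rate: 0.3100×117.8 + 0.1100×95.2 + 0.1000×85.6 + 0.1700×60.2 + 0.3100×16.7 = 70.9610 per 10 000.

70.96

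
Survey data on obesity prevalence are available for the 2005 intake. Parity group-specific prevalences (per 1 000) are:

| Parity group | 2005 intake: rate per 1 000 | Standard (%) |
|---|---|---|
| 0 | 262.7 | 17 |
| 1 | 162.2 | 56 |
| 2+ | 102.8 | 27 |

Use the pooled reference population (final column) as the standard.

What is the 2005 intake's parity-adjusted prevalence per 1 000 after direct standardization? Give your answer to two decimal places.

Standard weights: 0.17, 0.56, 0.27.
Standardized rate: 0.1700×262.7 + 0.5600×162.2 + 0.2700×102.8 = 163.2470 per 1 000.

163.25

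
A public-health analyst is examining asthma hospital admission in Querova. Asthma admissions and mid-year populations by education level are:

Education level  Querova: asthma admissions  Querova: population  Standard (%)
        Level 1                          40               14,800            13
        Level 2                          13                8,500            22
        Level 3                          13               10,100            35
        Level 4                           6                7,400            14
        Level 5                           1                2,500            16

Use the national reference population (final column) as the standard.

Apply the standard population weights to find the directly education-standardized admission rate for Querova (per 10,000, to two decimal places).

13.16

Education-specific rates per 10,000 for Querova: 27.03, 15.29, 12.87, 8.11, 4.00.
Standard weights: 0.13, 0.22, 0.35, 0.14, 0.16.
Standardized rate: 0.1300×27.03 + 0.2200×15.29 + 0.3500×12.87 + 0.1400×8.11 + 0.1600×4.00 = 13.1583 per 10,000.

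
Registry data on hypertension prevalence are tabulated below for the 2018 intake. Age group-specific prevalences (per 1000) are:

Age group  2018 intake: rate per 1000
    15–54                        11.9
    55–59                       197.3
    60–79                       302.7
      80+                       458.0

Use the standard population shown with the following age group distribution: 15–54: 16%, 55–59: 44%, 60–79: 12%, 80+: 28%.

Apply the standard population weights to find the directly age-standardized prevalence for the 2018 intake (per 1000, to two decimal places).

Standard weights: 0.16, 0.44, 0.12, 0.28.
Standardized rate: 0.1600×11.9 + 0.4400×197.3 + 0.1200×302.7 + 0.2800×458.0 = 253.2800 per 1000.

253.28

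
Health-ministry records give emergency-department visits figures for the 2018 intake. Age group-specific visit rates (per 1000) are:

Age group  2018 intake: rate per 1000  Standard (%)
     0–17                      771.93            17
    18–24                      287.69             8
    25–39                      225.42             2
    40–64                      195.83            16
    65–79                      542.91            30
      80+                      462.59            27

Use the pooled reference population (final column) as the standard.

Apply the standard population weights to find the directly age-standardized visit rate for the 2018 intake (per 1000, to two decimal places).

Standard weights: 0.17, 0.08, 0.02, 0.16, 0.30, 0.27.
Standardized rate: 0.1700×771.93 + 0.0800×287.69 + 0.0200×225.42 + 0.1600×195.83 + 0.3000×542.91 + 0.2700×462.59 = 477.8568 per 1000.

477.86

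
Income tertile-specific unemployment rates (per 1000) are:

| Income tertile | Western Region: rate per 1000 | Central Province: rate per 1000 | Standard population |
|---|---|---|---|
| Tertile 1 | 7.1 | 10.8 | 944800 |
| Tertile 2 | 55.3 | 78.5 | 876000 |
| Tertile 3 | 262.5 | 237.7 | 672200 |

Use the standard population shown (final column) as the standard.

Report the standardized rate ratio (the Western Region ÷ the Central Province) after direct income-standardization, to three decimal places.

Standard total = 2493000; weights = 0.3790, 0.3514, 0.2696.
The Western Region: 0.3790×7.1 + 0.3514×55.3 + 0.2696×262.5 = 92.9015 per 1000.
The Central Province: 0.3790×10.8 + 0.3514×78.5 + 0.2696×237.7 = 95.7689 per 1000.
Ratio = 92.9015 ÷ 95.7689 = 0.97006.

0.970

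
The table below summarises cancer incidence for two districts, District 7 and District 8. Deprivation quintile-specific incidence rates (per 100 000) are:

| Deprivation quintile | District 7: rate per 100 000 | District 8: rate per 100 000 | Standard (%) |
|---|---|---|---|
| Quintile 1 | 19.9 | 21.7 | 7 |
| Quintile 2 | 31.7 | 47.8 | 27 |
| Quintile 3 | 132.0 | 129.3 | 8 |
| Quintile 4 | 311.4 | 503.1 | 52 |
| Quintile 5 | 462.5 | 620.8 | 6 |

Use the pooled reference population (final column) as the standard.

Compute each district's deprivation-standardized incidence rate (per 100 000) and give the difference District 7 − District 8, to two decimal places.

-113.44

Standard weights: 0.07, 0.27, 0.08, 0.52, 0.06.
District 7: 0.0700×19.9 + 0.2700×31.7 + 0.0800×132.0 + 0.5200×311.4 + 0.0600×462.5 = 210.1900 per 100 000.
District 8: 0.0700×21.7 + 0.2700×47.8 + 0.0800×129.3 + 0.5200×503.1 + 0.0600×620.8 = 323.6290 per 100 000.
Difference = 210.1900 − 323.6290 = -113.4390.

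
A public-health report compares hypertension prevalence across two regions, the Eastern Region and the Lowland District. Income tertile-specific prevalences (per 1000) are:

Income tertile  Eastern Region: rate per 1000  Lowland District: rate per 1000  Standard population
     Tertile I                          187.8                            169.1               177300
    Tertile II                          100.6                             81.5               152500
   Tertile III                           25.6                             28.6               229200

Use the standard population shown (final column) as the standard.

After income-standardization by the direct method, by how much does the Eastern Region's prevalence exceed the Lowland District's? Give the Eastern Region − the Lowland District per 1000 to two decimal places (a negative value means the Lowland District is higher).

Standard total = 559000; weights = 0.3172, 0.2728, 0.4100.
The Eastern Region: 0.3172×187.8 + 0.2728×100.6 + 0.4100×25.6 = 97.5062 per 1000.
The Lowland District: 0.3172×169.1 + 0.2728×81.5 + 0.4100×28.6 = 87.5945 per 1000.
Difference = 97.5062 − 87.5945 = 9.9117.

9.91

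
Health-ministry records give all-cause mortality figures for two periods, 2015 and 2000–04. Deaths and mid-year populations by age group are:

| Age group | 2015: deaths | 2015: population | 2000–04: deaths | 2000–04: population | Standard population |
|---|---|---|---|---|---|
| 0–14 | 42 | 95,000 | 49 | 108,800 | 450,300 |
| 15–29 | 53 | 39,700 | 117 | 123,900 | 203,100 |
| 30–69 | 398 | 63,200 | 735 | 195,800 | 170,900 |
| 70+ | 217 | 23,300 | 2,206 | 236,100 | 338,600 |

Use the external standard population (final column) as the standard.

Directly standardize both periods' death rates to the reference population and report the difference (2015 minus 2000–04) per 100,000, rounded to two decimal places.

Age-specific rates per 100,000 for 2015: 44.21, 133.50, 629.75, 931.33.
For 2000–04: 45.04, 94.43, 375.38, 934.35.
Standard total = 1,162,900; weights = 0.3872, 0.1746, 0.1470, 0.2912.
2015: 0.3872×44.21 + 0.1746×133.50 + 0.1470×629.75 + 0.2912×931.33 = 404.1571 per 100,000.
2000–04: 0.3872×45.04 + 0.1746×94.43 + 0.1470×375.38 + 0.2912×934.35 = 361.1513 per 100,000.
Difference = 404.1571 − 361.1513 = 43.0059.

43.01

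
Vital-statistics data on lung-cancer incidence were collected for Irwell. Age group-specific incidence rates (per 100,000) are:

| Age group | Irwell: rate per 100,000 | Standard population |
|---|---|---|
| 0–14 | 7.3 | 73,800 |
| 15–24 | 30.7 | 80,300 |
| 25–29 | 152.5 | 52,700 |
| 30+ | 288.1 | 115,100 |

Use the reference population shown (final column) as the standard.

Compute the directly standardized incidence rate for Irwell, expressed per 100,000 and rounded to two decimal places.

Standard total = 321,900; weights = 0.2293, 0.2495, 0.1637, 0.3576.
Standardized rate: 0.2293×7.3 + 0.2495×30.7 + 0.1637×152.5 + 0.3576×288.1 = 137.3129 per 100,000.

137.31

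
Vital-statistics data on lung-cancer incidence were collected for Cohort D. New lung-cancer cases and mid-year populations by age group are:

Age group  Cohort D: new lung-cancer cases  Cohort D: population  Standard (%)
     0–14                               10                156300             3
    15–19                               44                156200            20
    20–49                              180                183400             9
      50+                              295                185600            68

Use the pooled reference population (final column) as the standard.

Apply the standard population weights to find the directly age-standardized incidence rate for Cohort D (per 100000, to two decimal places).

Age-specific rates per 100000 for Cohort D: 6.40, 28.17, 98.15, 158.94.
Standard weights: 0.03, 0.20, 0.09, 0.68.
Standardized rate: 0.0300×6.40 + 0.2000×28.17 + 0.0900×98.15 + 0.6800×158.94 = 122.7408 per 100000.

122.74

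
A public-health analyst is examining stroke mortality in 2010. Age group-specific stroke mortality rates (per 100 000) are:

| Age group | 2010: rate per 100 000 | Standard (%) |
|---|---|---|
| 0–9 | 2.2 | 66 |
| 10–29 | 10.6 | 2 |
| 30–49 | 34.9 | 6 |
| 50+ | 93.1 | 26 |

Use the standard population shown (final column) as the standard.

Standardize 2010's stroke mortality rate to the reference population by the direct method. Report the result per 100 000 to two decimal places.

27.96

Standard weights: 0.66, 0.02, 0.06, 0.26.
Standardized rate: 0.6600×2.2 + 0.0200×10.6 + 0.0600×34.9 + 0.2600×93.1 = 27.9640 per 100 000.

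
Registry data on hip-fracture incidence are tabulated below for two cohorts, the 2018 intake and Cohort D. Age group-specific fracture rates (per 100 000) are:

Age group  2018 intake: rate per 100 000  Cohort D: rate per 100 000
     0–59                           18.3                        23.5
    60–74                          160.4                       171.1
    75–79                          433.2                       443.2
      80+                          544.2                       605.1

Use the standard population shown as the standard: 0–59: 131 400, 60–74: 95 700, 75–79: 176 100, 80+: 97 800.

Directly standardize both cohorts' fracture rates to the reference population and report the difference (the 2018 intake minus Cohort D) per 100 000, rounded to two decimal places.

-18.81

Standard total = 501 000; weights = 0.2623, 0.1910, 0.3515, 0.1952.
The 2018 intake: 0.2623×18.3 + 0.1910×160.4 + 0.3515×433.2 + 0.1952×544.2 = 293.9405 per 100 000.
Cohort D: 0.2623×23.5 + 0.1910×171.1 + 0.3515×443.2 + 0.1952×605.1 = 312.7514 per 100 000.
Difference = 293.9405 − 312.7514 = -18.8110.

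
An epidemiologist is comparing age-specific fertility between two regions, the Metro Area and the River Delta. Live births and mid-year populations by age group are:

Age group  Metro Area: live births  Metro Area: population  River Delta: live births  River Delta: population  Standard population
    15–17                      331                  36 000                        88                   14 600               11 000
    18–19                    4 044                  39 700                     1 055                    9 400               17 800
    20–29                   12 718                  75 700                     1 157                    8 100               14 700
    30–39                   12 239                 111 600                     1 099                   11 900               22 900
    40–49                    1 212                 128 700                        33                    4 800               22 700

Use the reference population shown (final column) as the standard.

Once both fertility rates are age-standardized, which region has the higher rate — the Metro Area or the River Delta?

Age-specific rates per 1 000 for the Metro Area: 9.194, 101.864, 168.005, 109.668, 9.417.
For the River Delta: 6.027, 112.234, 142.840, 92.353, 6.875.
Standard total = 89 100; weights = 0.1235, 0.1998, 0.1650, 0.2570, 0.2548.
The Metro Area: 0.1235×9.194 + 0.1998×101.864 + 0.1650×168.005 + 0.2570×109.668 + 0.2548×9.417 = 79.7887 per 1 000.
The River Delta: 0.1235×6.027 + 0.1998×112.234 + 0.1650×142.840 + 0.2570×92.353 + 0.2548×6.875 = 72.2194 per 1 000.

Metro Area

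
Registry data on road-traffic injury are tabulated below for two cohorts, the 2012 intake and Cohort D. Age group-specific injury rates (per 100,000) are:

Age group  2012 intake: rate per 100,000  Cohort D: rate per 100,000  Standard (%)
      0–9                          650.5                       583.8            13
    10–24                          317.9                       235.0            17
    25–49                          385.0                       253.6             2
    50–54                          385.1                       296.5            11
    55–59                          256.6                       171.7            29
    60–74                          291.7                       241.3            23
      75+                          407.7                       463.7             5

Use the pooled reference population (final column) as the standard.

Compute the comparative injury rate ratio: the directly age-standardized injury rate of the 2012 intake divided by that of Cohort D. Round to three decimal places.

1.243

Standard weights: 0.13, 0.17, 0.02, 0.11, 0.29, 0.23, 0.05.
The 2012 intake: 0.1300×650.5 + 0.1700×317.9 + 0.0200×385.0 + 0.1100×385.1 + 0.2900×256.6 + 0.2300×291.7 + 0.0500×407.7 = 350.5590 per 100,000.
Cohort D: 0.1300×583.8 + 0.1700×235.0 + 0.0200×253.6 + 0.1100×296.5 + 0.2900×171.7 + 0.2300×241.3 + 0.0500×463.7 = 282.0080 per 100,000.
Ratio = 350.5590 ÷ 282.0080 = 1.24308.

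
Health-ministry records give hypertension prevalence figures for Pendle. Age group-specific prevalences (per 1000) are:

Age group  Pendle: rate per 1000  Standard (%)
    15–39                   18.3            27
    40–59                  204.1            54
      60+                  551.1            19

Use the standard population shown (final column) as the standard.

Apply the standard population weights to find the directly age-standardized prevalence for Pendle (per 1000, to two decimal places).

Standard weights: 0.27, 0.54, 0.19.
Standardized rate: 0.2700×18.3 + 0.5400×204.1 + 0.1900×551.1 = 219.8640 per 1000.

219.86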